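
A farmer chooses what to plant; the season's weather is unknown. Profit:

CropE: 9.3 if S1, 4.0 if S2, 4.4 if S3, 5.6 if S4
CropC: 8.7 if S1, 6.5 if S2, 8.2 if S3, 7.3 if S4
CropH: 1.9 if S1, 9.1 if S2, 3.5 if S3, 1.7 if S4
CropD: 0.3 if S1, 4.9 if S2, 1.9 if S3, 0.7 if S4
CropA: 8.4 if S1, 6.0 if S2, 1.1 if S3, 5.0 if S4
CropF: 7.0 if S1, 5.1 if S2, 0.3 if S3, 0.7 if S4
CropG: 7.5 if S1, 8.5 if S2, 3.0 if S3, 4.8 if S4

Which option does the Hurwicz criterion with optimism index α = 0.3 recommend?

CropC

CropE: 0.3·9.3 + 0.7·4.0 = 5.59
CropC: 0.3·8.7 + 0.7·6.5 = 7.16
CropH: 0.3·9.1 + 0.7·1.7 = 3.92
CropD: 0.3·4.9 + 0.7·0.3 = 1.68
CropA: 0.3·8.4 + 0.7·1.1 = 3.29
CropF: 0.3·7.0 + 0.7·0.3 = 2.31
CropG: 0.3·8.5 + 0.7·3.0 = 4.65
Highest Hurwicz score = 7.16 → CropC.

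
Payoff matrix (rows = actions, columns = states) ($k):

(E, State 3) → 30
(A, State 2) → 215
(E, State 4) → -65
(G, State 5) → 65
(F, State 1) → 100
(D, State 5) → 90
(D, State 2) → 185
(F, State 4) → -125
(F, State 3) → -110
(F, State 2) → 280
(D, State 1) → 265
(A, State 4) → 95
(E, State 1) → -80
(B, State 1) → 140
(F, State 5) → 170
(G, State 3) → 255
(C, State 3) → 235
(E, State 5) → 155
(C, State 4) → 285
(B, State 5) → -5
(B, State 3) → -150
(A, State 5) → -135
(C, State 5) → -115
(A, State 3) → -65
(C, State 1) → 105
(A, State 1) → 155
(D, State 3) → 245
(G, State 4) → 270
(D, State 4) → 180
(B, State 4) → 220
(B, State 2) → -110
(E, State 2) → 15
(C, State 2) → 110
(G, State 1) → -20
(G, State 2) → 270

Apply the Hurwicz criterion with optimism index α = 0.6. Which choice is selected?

D

A: 0.6·215 + 0.4·(-135) = 75
B: 0.6·220 + 0.4·(-150) = 72
C: 0.6·285 + 0.4·(-115) = 125
D: 0.6·265 + 0.4·90 = 195
E: 0.6·155 + 0.4·(-80) = 61
F: 0.6·280 + 0.4·(-125) = 118
G: 0.6·270 + 0.4·(-20) = 154
Highest Hurwicz score = 195 → D.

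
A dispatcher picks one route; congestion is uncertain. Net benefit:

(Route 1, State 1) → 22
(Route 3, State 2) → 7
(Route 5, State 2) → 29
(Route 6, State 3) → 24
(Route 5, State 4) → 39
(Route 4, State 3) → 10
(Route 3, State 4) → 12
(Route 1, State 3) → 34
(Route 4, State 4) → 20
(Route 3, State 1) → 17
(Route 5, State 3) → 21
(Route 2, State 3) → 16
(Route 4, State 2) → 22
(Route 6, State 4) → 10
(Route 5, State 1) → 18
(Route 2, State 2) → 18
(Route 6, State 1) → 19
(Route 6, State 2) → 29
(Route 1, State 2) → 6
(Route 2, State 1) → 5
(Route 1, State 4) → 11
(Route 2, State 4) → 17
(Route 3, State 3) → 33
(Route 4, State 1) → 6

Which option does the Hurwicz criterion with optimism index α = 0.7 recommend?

Route 5

Route 1: 0.7·34 + 0.3·6 = 25.6
Route 2: 0.7·18 + 0.3·5 = 14.1
Route 3: 0.7·33 + 0.3·7 = 25.2
Route 4: 0.7·22 + 0.3·6 = 17.2
Route 5: 0.7·39 + 0.3·18 = 32.7
Route 6: 0.7·29 + 0.3·10 = 23.3
Highest Hurwicz score = 32.7 → Route 5.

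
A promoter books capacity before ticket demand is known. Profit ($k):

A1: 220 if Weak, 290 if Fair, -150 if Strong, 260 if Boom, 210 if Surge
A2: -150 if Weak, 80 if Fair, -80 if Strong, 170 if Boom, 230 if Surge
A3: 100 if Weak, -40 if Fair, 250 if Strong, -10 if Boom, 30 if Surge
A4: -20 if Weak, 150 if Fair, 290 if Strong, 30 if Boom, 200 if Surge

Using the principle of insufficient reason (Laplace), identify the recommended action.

A1

Row averages: A1=166, A2=50, A3=66, A4=130
Highest average = 166 → A1.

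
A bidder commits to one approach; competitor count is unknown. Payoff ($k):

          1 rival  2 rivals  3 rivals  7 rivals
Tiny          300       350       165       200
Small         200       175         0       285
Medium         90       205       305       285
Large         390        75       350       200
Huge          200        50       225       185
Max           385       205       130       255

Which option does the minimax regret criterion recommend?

Column bests: 1 rival=390, 2 rivals=350, 3 rivals=350, 7 rivals=285.
Tiny regrets: 90, 0, 185, 85 → max 185
Small regrets: 190, 175, 350, 0 → max 350
Medium regrets: 300, 145, 45, 0 → max 300
Large regrets: 0, 275, 0, 85 → max 275
Huge regrets: 190, 300, 125, 100 → max 300
Max regrets: 5, 145, 220, 30 → max 220
Smallest max regret = 185 → Tiny.

Tiny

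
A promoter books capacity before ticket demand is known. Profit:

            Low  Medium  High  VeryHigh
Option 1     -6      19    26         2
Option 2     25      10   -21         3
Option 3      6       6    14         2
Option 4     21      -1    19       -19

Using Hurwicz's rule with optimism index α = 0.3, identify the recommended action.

Option 3

Option 1: 0.3·26 + 0.7·(-6) = 3.6
Option 2: 0.3·25 + 0.7·(-21) = -7.2
Option 3: 0.3·14 + 0.7·2 = 5.6
Option 4: 0.3·21 + 0.7·(-19) = -7
Highest Hurwicz score = 5.6 → Option 3.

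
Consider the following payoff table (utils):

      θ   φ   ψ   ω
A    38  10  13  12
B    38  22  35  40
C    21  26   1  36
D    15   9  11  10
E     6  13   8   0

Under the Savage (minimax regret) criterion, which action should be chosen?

Column bests: θ=38, φ=26, ψ=35, ω=40.
A regrets: 0, 16, 22, 28 → max 28
B regrets: 0, 4, 0, 0 → max 4
C regrets: 17, 0, 34, 4 → max 34
D regrets: 23, 17, 24, 30 → max 30
E regrets: 32, 13, 27, 40 → max 40
Smallest max regret = 4 → B.

B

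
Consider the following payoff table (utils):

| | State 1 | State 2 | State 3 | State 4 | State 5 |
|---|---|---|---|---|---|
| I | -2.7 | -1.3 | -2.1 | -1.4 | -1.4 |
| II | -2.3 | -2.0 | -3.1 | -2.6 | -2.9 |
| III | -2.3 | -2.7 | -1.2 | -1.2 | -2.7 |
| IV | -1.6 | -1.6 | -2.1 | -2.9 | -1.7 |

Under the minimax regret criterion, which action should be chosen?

Column bests: State 1=-1.6, State 2=-1.3, State 3=-1.2, State 4=-1.2, State 5=-1.4.
I regrets: 1.1, 0.0, 0.9, 0.2, 0.0 → max 1.1
II regrets: 0.7, 0.7, 1.9, 1.4, 1.5 → max 1.9
III regrets: 0.7, 1.4, 0.0, 0.0, 1.3 → max 1.4
IV regrets: 0.0, 0.3, 0.9, 1.7, 0.3 → max 1.7
Smallest max regret = 1.1 → I.

I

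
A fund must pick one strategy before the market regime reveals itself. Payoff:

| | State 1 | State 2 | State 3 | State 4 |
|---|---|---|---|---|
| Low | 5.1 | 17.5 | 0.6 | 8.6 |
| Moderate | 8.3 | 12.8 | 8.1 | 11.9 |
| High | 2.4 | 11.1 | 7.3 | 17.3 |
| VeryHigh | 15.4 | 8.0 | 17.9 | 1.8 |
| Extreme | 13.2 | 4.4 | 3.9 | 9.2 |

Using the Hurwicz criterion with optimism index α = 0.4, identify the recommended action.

Moderate

Low: 0.4·17.5 + 0.6·0.6 = 7.36
Moderate: 0.4·12.8 + 0.6·8.1 = 9.98
High: 0.4·17.3 + 0.6·2.4 = 8.36
VeryHigh: 0.4·17.9 + 0.6·1.8 = 8.24
Extreme: 0.4·13.2 + 0.6·3.9 = 7.62
Highest Hurwicz score = 9.98 → Moderate.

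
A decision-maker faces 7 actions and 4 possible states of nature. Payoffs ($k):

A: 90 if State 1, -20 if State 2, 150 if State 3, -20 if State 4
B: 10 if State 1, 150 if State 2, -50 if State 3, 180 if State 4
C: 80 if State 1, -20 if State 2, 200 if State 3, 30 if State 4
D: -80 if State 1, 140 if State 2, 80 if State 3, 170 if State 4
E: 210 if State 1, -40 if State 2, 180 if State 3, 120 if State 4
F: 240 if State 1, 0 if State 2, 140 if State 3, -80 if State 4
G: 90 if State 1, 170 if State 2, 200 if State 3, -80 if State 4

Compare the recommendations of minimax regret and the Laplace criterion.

Column bests: State 1=240, State 2=170, State 3=200, State 4=180.
A regrets: 150, 190, 50, 200 → max 200
B regrets: 230, 20, 250, 0 → max 250
C regrets: 160, 190, 0, 150 → max 190
D regrets: 320, 30, 120, 10 → max 320
E regrets: 30, 210, 20, 60 → max 210
F regrets: 0, 170, 60, 260 → max 260
G regrets: 150, 0, 0, 260 → max 260
Smallest max regret = 190 → C.
Row averages: A=50, B=72.5, C=72.5, D=77.5, E=117.5, F=75, G=95
Highest average = 117.5 → E.

minimax regret → C; laplace → E (disagree)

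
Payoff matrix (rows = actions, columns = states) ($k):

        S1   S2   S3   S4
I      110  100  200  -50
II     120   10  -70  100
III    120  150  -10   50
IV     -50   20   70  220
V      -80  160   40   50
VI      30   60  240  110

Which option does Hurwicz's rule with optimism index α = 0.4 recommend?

I: 0.4·200 + 0.6·(-50) = 50
II: 0.4·120 + 0.6·(-70) = 6
III: 0.4·150 + 0.6·(-10) = 54
IV: 0.4·220 + 0.6·(-50) = 58
V: 0.4·160 + 0.6·(-80) = 16
VI: 0.4·240 + 0.6·30 = 114
Highest Hurwicz score = 114 → VI.

VI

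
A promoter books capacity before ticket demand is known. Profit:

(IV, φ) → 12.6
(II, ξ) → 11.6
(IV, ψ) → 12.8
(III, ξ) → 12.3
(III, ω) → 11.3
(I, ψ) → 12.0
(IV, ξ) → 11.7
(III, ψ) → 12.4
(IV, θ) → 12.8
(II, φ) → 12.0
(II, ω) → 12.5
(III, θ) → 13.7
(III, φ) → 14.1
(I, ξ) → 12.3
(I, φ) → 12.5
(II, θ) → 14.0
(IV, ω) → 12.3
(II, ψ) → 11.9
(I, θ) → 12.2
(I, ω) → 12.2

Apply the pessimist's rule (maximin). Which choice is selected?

I

Row minima: I=12.0, II=11.6, III=11.3, IV=11.7
Best worst-case = 12.0 → I.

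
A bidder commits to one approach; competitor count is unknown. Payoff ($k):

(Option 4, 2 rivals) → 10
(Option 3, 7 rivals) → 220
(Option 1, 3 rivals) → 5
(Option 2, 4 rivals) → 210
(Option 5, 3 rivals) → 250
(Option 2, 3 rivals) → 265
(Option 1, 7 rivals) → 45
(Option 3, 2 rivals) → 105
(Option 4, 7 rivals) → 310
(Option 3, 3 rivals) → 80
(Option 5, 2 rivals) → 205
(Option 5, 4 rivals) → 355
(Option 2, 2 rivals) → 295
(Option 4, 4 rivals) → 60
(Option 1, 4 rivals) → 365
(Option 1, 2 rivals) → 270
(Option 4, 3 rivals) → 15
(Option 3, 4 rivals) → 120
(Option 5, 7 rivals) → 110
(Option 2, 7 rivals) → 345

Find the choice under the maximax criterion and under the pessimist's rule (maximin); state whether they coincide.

maximax → Option 1; maximin → Option 2 (disagree)

Row maxima: Option 1=365, Option 2=345, Option 3=220, Option 4=310, Option 5=355
Best best-case = 365 → Option 1.
Row minima: Option 1=5, Option 2=210, Option 3=80, Option 4=10, Option 5=110
Best worst-case = 210 → Option 2.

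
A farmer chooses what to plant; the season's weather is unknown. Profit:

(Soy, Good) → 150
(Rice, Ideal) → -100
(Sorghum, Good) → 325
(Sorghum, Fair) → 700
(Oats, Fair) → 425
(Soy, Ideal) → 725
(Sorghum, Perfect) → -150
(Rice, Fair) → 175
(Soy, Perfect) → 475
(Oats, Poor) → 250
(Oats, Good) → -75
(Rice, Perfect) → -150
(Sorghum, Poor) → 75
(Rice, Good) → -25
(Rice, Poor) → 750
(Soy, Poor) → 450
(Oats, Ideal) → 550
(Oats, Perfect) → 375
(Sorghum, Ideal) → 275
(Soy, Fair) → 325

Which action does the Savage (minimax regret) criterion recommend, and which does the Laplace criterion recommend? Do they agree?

Column bests: Poor=750, Fair=700, Good=325, Ideal=725, Perfect=475.
Soy regrets: 300, 375, 175, 0, 0 → max 375
Rice regrets: 0, 525, 350, 825, 625 → max 825
Sorghum regrets: 675, 0, 0, 450, 625 → max 675
Oats regrets: 500, 275, 400, 175, 100 → max 500
Smallest max regret = 375 → Soy.
Row averages: Soy=425, Rice=130, Sorghum=245, Oats=305
Highest average = 425 → Soy.

minimax regret → Soy; laplace → Soy (agree)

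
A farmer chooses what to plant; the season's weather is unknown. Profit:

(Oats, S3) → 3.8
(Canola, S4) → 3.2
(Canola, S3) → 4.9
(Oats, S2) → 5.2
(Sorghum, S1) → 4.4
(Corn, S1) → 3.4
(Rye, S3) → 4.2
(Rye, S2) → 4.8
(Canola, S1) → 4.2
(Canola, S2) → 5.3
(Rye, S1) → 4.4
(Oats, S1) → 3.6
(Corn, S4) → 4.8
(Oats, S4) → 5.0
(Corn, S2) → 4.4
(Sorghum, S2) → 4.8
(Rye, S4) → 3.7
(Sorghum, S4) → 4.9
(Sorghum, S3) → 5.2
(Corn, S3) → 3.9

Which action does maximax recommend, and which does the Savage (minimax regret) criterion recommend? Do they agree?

Row maxima: Sorghum=5.2, Oats=5.2, Rye=4.8, Canola=5.3, Corn=4.8
Best best-case = 5.3 → Canola.
Column bests: S1=4.4, S2=5.3, S3=5.2, S4=5.0.
Sorghum regrets: 0.0, 0.5, 0.0, 0.1 → max 0.5
Oats regrets: 0.8, 0.1, 1.4, 0.0 → max 1.4
Rye regrets: 0.0, 0.5, 1.0, 1.3 → max 1.3
Canola regrets: 0.2, 0.0, 0.3, 1.8 → max 1.8
Corn regrets: 1.0, 0.9, 1.3, 0.2 → max 1.3
Smallest max regret = 0.5 → Sorghum.

maximax → Canola; minimax regret → Sorghum (disagree)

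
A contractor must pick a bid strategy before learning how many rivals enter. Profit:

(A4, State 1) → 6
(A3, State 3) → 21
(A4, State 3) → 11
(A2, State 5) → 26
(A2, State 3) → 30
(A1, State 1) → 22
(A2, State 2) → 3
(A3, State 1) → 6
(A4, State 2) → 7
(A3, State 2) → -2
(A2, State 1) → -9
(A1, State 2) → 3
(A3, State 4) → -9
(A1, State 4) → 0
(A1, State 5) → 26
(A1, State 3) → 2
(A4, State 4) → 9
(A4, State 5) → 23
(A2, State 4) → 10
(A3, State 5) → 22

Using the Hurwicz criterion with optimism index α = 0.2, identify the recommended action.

A1: 0.2·26 + 0.8·0 = 5.2
A2: 0.2·30 + 0.8·(-9) = -1.2
A3: 0.2·22 + 0.8·(-9) = -2.8
A4: 0.2·23 + 0.8·6 = 9.4
Highest Hurwicz score = 9.4 → A4.

A4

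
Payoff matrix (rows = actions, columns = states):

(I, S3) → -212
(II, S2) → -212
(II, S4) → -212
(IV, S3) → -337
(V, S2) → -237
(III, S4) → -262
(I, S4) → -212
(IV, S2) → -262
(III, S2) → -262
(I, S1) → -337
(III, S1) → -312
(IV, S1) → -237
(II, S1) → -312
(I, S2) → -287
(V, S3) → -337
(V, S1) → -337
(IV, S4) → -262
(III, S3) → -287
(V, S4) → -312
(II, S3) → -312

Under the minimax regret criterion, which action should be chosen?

III

Column bests: S1=-237, S2=-212, S3=-212, S4=-212.
I regrets: 100, 75, 0, 0 → max 100
II regrets: 75, 0, 100, 0 → max 100
III regrets: 75, 50, 75, 50 → max 75
IV regrets: 0, 50, 125, 50 → max 125
V regrets: 100, 25, 125, 100 → max 125
Smallest max regret = 75 → III.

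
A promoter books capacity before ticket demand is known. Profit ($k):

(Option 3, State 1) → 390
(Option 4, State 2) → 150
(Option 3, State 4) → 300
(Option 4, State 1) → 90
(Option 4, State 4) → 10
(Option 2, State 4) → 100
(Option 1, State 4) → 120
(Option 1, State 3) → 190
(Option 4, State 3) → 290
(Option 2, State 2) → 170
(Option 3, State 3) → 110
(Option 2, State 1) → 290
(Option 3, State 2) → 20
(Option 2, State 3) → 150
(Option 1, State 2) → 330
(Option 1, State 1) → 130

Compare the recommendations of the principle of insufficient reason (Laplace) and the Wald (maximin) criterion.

laplace → Option 3; maximin → Option 1 (disagree)

Row averages: Option 1=192.5, Option 2=177.5, Option 3=205, Option 4=135
Highest average = 205 → Option 3.
Row minima: Option 1=120, Option 2=100, Option 3=20, Option 4=10
Best worst-case = 120 → Option 1.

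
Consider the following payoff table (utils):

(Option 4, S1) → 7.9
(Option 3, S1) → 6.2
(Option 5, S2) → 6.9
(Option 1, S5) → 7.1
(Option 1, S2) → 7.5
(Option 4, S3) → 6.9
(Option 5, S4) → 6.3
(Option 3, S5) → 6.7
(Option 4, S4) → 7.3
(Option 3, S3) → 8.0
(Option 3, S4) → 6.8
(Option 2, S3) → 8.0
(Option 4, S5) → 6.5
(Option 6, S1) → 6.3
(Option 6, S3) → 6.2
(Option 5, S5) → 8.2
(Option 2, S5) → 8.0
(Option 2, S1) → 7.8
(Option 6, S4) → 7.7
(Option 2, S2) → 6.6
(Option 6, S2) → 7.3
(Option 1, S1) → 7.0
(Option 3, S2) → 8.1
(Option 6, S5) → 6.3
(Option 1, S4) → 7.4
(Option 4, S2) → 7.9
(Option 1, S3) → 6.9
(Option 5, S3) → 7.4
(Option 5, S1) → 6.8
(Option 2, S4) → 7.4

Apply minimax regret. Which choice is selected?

Column bests: S1=7.9, S2=8.1, S3=8.0, S4=7.7, S5=8.2.
Option 1 regrets: 0.9, 0.6, 1.1, 0.3, 1.1 → max 1.1
Option 2 regrets: 0.1, 1.5, 0.0, 0.3, 0.2 → max 1.5
Option 3 regrets: 1.7, 0.0, 0.0, 0.9, 1.5 → max 1.7
Option 4 regrets: 0.0, 0.2, 1.1, 0.4, 1.7 → max 1.7
Option 5 regrets: 1.1, 1.2, 0.6, 1.4, 0.0 → max 1.4
Option 6 regrets: 1.6, 0.8, 1.8, 0.0, 1.9 → max 1.9
Smallest max regret = 1.1 → Option 1.

Option 1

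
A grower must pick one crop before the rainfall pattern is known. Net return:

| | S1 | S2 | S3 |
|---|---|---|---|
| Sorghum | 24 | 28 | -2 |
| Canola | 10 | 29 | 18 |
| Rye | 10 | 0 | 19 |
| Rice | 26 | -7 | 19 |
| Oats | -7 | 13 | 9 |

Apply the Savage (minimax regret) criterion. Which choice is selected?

Column bests: S1=26, S2=29, S3=19.
Sorghum regrets: 2, 1, 21 → max 21
Canola regrets: 16, 0, 1 → max 16
Rye regrets: 16, 29, 0 → max 29
Rice regrets: 0, 36, 0 → max 36
Oats regrets: 33, 16, 10 → max 33
Smallest max regret = 16 → Canola.

Canola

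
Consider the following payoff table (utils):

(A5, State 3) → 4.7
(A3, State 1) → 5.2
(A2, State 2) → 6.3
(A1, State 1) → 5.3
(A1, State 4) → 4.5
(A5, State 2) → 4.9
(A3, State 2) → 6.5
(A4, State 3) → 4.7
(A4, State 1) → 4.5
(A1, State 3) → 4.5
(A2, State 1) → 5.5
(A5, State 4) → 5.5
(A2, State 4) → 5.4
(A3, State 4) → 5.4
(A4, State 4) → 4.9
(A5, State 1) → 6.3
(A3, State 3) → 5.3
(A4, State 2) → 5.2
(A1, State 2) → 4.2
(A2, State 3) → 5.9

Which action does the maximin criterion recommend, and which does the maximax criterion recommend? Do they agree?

Row minima: A1=4.2, A2=5.4, A3=5.2, A4=4.5, A5=4.7
Best worst-case = 5.4 → A2.
Row maxima: A1=5.3, A2=6.3, A3=6.5, A4=5.2, A5=6.3
Best best-case = 6.5 → A3.

maximin → A2; maximax → A3 (disagree)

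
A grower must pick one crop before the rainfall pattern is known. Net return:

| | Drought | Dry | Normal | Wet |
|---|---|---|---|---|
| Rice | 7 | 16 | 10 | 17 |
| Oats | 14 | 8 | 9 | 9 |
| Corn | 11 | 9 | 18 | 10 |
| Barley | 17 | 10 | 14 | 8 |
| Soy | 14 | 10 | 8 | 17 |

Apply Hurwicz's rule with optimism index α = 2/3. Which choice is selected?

Rice: 2/3·17 + 1/3·7 = 41/3
Oats: 2/3·14 + 1/3·8 = 12
Corn: 2/3·18 + 1/3·9 = 15
Barley: 2/3·17 + 1/3·8 = 14
Soy: 2/3·17 + 1/3·8 = 14
Highest Hurwicz score = 15 → Corn.

Corn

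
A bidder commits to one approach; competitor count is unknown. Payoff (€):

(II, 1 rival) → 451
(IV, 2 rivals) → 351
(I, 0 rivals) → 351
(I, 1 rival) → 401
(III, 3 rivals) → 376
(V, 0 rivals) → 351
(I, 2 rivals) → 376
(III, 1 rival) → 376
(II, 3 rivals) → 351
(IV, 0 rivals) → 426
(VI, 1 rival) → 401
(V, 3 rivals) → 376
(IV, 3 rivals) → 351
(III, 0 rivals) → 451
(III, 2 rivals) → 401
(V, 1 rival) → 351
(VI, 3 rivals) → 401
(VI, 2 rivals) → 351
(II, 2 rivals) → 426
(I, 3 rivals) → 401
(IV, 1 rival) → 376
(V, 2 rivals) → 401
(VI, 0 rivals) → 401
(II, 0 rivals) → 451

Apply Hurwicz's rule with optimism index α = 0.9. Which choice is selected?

III

I: 0.9·401 + 0.1·351 = 396
II: 0.9·451 + 0.1·351 = 441
III: 0.9·451 + 0.1·376 = 443.5
IV: 0.9·426 + 0.1·351 = 418.5
V: 0.9·401 + 0.1·351 = 396
VI: 0.9·401 + 0.1·351 = 396
Highest Hurwicz score = 443.5 → III.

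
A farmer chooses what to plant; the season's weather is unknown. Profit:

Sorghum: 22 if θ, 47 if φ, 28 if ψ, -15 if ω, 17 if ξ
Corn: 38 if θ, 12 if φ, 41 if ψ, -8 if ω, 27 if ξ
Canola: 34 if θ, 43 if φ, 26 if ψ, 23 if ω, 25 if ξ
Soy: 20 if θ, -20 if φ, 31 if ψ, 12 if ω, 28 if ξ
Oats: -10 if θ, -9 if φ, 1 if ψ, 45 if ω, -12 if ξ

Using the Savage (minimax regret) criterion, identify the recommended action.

Column bests: θ=38, φ=47, ψ=41, ω=45, ξ=28.
Sorghum regrets: 16, 0, 13, 60, 11 → max 60
Corn regrets: 0, 35, 0, 53, 1 → max 53
Canola regrets: 4, 4, 15, 22, 3 → max 22
Soy regrets: 18, 67, 10, 33, 0 → max 67
Oats regrets: 48, 56, 40, 0, 40 → max 56
Smallest max regret = 22 → Canola.

Canola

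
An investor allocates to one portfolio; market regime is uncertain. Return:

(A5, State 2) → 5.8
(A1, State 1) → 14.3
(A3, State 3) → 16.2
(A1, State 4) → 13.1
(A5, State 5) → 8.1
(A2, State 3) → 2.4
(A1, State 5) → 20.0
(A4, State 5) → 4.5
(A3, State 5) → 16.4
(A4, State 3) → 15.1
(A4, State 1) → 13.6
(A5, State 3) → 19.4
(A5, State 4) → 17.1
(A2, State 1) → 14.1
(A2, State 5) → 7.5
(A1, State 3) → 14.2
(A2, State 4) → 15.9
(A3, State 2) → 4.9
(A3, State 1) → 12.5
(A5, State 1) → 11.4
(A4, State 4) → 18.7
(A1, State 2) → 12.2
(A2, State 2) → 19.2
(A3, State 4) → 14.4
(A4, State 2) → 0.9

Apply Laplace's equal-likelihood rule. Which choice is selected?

Row averages: A1=14.76, A2=11.82, A3=12.88, A4=10.56, A5=12.36
Highest average = 14.76 → A1.

A1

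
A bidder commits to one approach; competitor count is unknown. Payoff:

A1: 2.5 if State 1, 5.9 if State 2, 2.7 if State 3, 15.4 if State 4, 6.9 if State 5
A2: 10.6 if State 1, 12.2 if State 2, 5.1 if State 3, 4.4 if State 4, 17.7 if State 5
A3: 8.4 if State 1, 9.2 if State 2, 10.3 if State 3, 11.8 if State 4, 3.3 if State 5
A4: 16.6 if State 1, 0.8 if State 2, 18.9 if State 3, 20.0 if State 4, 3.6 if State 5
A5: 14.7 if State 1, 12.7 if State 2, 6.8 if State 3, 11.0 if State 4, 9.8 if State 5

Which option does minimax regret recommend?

A5

Column bests: State 1=16.6, State 2=12.7, State 3=18.9, State 4=20.0, State 5=17.7.
A1 regrets: 14.1, 6.8, 16.2, 4.6, 10.8 → max 16.2
A2 regrets: 6.0, 0.5, 13.8, 15.6, 0.0 → max 15.6
A3 regrets: 8.2, 3.5, 8.6, 8.2, 14.4 → max 14.4
A4 regrets: 0.0, 11.9, 0.0, 0.0, 14.1 → max 14.1
A5 regrets: 1.9, 0.0, 12.1, 9.0, 7.9 → max 12.1
Smallest max regret = 12.1 → A5.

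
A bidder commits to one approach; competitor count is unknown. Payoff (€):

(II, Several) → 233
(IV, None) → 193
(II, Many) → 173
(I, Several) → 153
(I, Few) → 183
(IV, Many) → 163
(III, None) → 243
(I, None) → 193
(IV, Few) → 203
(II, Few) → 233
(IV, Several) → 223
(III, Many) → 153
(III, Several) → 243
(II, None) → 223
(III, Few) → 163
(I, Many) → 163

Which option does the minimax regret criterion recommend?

Column bests: None=243, Few=233, Several=243, Many=173.
I regrets: 50, 50, 90, 10 → max 90
II regrets: 20, 0, 10, 0 → max 20
III regrets: 0, 70, 0, 20 → max 70
IV regrets: 50, 30, 20, 10 → max 50
Smallest max regret = 20 → II.

II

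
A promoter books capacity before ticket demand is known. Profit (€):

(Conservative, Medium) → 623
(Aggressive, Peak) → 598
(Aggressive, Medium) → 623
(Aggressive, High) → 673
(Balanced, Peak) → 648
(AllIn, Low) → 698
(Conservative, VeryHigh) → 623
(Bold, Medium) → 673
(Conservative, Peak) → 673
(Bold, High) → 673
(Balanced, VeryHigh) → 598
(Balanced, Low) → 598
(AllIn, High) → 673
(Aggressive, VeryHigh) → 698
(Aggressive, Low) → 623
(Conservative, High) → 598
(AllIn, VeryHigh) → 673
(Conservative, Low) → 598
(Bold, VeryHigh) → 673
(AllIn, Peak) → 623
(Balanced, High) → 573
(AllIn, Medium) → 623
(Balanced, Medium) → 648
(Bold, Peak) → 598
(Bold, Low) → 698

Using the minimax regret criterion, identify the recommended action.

Column bests: Low=698, Medium=673, High=673, VeryHigh=698, Peak=673.
Conservative regrets: 100, 50, 75, 75, 0 → max 100
Balanced regrets: 100, 25, 100, 100, 25 → max 100
Aggressive regrets: 75, 50, 0, 0, 75 → max 75
Bold regrets: 0, 0, 0, 25, 75 → max 75
AllIn regrets: 0, 50, 0, 25, 50 → max 50
Smallest max regret = 50 → AllIn.

AllIn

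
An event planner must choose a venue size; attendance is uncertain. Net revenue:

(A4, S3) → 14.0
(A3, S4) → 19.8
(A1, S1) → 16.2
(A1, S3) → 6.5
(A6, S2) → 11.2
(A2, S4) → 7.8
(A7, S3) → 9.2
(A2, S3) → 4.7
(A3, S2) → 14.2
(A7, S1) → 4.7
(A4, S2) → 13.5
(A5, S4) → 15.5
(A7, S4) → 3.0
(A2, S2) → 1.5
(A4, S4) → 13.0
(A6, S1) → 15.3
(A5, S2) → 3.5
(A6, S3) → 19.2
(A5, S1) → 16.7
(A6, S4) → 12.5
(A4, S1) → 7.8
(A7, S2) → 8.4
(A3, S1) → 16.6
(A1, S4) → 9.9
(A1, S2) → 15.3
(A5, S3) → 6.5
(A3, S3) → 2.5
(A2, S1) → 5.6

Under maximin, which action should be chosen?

A6

Row minima: A1=6.5, A2=1.5, A3=2.5, A4=7.8, A5=3.5, A6=11.2, A7=3.0
Best worst-case = 11.2 → A6.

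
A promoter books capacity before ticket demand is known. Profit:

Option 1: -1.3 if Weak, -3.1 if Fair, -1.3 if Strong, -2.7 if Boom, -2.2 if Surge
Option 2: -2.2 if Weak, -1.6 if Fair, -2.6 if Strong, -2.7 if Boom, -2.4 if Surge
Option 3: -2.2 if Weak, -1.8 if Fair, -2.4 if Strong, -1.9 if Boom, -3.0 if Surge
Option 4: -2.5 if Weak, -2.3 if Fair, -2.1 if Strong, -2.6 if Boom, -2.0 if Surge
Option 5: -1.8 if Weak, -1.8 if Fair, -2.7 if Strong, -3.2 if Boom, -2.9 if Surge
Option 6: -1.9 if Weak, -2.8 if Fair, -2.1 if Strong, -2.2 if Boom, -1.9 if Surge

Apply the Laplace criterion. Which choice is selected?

Option 1

Row averages: Option 1=-2.12, Option 2=-2.3, Option 3=-2.26, Option 4=-2.3, Option 5=-2.48, Option 6=-2.18
Highest average = -2.12 → Option 1.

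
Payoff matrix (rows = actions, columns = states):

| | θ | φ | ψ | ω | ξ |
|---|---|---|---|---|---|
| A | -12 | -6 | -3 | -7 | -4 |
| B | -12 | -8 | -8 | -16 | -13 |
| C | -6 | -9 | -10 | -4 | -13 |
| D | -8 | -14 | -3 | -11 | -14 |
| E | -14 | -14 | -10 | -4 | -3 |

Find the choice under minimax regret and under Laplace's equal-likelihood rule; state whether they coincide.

minimax regret → A; laplace → A (agree)

Column bests: θ=-6, φ=-6, ψ=-3, ω=-4, ξ=-3.
A regrets: 6, 0, 0, 3, 1 → max 6
B regrets: 6, 2, 5, 12, 10 → max 12
C regrets: 0, 3, 7, 0, 10 → max 10
D regrets: 2, 8, 0, 7, 11 → max 11
E regrets: 8, 8, 7, 0, 0 → max 8
Smallest max regret = 6 → A.
Row averages: A=-6.4, B=-11.4, C=-8.4, D=-10, E=-9
Highest average = -6.4 → A.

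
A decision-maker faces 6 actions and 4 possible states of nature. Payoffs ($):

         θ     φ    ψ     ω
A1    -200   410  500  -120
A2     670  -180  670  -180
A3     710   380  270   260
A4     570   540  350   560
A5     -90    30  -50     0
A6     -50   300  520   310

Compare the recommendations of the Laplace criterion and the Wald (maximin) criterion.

laplace → A4; maximin → A4 (agree)

Row averages: A1=147.5, A2=245, A3=405, A4=505, A5=-27.5, A6=270
Highest average = 505 → A4.
Row minima: A1=-200, A2=-180, A3=260, A4=350, A5=-90, A6=-50
Best worst-case = 350 → A4.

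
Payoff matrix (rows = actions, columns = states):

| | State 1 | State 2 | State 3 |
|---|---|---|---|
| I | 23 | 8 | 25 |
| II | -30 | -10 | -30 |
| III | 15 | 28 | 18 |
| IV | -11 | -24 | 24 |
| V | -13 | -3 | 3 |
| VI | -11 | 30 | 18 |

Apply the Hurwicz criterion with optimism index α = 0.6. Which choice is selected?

III

I: 0.6·25 + 0.4·8 = 18.2
II: 0.6·(-10) + 0.4·(-30) = -18
III: 0.6·28 + 0.4·15 = 22.8
IV: 0.6·24 + 0.4·(-24) = 4.8
V: 0.6·3 + 0.4·(-13) = -3.4
VI: 0.6·30 + 0.4·(-11) = 13.6
Highest Hurwicz score = 22.8 → III.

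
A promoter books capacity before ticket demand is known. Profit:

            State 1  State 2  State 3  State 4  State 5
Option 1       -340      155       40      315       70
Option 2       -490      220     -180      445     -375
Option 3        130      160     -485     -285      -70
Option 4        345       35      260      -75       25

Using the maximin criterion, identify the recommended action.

Option 4

Row minima: Option 1=-340, Option 2=-490, Option 3=-485, Option 4=-75
Best worst-case = -75 → Option 4.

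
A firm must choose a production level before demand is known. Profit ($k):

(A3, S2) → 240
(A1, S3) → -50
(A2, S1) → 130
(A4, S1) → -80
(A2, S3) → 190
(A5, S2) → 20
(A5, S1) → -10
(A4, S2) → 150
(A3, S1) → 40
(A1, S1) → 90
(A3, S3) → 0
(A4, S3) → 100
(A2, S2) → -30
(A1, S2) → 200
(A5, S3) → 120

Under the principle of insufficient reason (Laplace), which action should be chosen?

Row averages: A1=80, A2=290/3, A3=280/3, A4=170/3, A5=130/3
Highest average = 290/3 → A2.

A2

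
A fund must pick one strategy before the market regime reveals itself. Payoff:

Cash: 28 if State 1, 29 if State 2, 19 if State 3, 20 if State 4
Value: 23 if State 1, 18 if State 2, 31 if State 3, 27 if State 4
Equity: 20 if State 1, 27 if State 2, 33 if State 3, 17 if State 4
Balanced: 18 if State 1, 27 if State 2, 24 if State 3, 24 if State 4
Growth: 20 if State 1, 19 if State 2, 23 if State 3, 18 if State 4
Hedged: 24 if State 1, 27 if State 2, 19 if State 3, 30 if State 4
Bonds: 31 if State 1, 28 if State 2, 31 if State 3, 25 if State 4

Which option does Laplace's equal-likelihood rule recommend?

Bonds

Row averages: Cash=24, Value=24.75, Equity=24.25, Balanced=23.25, Growth=20, Hedged=25, Bonds=28.75
Highest average = 28.75 → Bonds.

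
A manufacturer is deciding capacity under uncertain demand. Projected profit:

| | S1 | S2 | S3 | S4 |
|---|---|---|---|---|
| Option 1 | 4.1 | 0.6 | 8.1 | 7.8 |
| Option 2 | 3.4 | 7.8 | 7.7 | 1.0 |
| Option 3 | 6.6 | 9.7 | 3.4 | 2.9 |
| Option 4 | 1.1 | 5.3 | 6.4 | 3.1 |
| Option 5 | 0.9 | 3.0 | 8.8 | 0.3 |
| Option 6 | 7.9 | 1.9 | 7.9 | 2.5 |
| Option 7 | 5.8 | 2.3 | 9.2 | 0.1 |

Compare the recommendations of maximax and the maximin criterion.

Row maxima: Option 1=8.1, Option 2=7.8, Option 3=9.7, Option 4=6.4, Option 5=8.8, Option 6=7.9, Option 7=9.2
Best best-case = 9.7 → Option 3.
Row minima: Option 1=0.6, Option 2=1.0, Option 3=2.9, Option 4=1.1, Option 5=0.3, Option 6=1.9, Option 7=0.1
Best worst-case = 2.9 → Option 3.

maximax → Option 3; maximin → Option 3 (agree)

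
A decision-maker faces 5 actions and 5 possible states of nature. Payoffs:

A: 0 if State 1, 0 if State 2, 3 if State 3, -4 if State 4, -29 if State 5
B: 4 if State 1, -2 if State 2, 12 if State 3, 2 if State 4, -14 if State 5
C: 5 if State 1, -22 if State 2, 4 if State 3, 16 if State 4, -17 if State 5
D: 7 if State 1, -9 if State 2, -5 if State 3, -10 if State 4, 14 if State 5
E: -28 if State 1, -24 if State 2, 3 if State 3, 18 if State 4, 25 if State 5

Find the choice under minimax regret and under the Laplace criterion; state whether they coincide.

Column bests: State 1=7, State 2=0, State 3=12, State 4=18, State 5=25.
A regrets: 7, 0, 9, 22, 54 → max 54
B regrets: 3, 2, 0, 16, 39 → max 39
C regrets: 2, 22, 8, 2, 42 → max 42
D regrets: 0, 9, 17, 28, 11 → max 28
E regrets: 35, 24, 9, 0, 0 → max 35
Smallest max regret = 28 → D.
Row averages: A=-6, B=0.4, C=-2.8, D=-0.6, E=-1.2
Highest average = 0.4 → B.

minimax regret → D; laplace → B (disagree)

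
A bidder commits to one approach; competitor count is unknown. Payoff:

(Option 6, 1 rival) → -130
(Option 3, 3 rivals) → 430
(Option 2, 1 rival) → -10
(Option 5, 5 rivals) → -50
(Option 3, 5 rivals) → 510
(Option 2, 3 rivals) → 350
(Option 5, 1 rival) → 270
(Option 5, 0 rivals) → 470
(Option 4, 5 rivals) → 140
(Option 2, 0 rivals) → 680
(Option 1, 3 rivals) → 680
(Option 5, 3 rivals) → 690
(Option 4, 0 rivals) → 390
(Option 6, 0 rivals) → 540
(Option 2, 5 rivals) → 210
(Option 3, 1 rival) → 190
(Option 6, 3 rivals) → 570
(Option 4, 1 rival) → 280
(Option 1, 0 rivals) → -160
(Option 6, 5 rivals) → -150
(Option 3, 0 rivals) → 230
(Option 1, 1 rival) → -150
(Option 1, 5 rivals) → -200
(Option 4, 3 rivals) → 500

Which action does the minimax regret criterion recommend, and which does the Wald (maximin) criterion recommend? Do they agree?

Column bests: 0 rivals=680, 1 rival=280, 3 rivals=690, 5 rivals=510.
Option 1 regrets: 840, 430, 10, 710 → max 840
Option 2 regrets: 0, 290, 340, 300 → max 340
Option 3 regrets: 450, 90, 260, 0 → max 450
Option 4 regrets: 290, 0, 190, 370 → max 370
Option 5 regrets: 210, 10, 0, 560 → max 560
Option 6 regrets: 140, 410, 120, 660 → max 660
Smallest max regret = 340 → Option 2.
Row minima: Option 1=-200, Option 2=-10, Option 3=190, Option 4=140, Option 5=-50, Option 6=-150
Best worst-case = 190 → Option 3.

minimax regret → Option 2; maximin → Option 3 (disagree)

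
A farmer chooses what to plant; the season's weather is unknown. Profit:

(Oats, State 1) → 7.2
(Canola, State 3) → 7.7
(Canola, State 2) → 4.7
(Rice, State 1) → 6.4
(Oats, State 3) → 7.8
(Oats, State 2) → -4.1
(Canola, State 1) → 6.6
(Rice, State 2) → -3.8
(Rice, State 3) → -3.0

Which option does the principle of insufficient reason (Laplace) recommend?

Canola

Row averages: Rice=-2/15, Oats=109/30, Canola=19/3
Highest average = 19/3 → Canola.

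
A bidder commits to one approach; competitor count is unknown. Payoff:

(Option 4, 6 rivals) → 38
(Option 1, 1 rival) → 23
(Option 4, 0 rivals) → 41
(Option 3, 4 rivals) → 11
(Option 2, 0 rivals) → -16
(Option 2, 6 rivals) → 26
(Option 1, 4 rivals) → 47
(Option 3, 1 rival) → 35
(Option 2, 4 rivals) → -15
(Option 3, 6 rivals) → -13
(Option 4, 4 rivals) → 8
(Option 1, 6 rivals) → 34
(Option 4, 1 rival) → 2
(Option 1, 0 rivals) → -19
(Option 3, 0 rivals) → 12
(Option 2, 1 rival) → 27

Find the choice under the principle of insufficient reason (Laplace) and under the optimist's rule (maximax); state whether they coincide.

laplace → Option 4; maximax → Option 1 (disagree)

Row averages: Option 1=21.25, Option 2=5.5, Option 3=11.25, Option 4=22.25
Highest average = 22.25 → Option 4.
Row maxima: Option 1=47, Option 2=27, Option 3=35, Option 4=41
Best best-case = 47 → Option 1.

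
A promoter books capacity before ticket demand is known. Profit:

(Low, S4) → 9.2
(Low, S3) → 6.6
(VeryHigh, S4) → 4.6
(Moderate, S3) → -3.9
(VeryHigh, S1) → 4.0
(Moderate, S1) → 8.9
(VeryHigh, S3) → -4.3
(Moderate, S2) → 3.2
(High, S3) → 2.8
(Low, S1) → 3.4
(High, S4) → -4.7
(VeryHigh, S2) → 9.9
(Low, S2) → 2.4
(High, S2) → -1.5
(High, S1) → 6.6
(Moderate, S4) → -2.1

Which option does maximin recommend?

Row minima: Low=2.4, Moderate=-3.9, High=-4.7, VeryHigh=-4.3
Best worst-case = 2.4 → Low.

Low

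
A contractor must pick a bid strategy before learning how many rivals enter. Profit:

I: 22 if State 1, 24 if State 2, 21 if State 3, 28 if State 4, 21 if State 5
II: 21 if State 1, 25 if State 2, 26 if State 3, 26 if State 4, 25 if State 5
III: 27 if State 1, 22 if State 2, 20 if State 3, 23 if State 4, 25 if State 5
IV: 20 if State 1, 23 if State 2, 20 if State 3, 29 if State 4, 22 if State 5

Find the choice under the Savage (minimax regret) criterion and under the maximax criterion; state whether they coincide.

Column bests: State 1=27, State 2=25, State 3=26, State 4=29, State 5=25.
I regrets: 5, 1, 5, 1, 4 → max 5
II regrets: 6, 0, 0, 3, 0 → max 6
III regrets: 0, 3, 6, 6, 0 → max 6
IV regrets: 7, 2, 6, 0, 3 → max 7
Smallest max regret = 5 → I.
Row maxima: I=28, II=26, III=27, IV=29
Best best-case = 29 → IV.

minimax regret → I; maximax → IV (disagree)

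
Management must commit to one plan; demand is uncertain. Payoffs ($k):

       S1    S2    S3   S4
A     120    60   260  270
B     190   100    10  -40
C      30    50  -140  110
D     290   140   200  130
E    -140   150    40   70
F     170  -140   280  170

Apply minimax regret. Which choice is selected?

Column bests: S1=290, S2=150, S3=280, S4=270.
A regrets: 170, 90, 20, 0 → max 170
B regrets: 100, 50, 270, 310 → max 310
C regrets: 260, 100, 420, 160 → max 420
D regrets: 0, 10, 80, 140 → max 140
E regrets: 430, 0, 240, 200 → max 430
F regrets: 120, 290, 0, 100 → max 290
Smallest max regret = 140 → D.

D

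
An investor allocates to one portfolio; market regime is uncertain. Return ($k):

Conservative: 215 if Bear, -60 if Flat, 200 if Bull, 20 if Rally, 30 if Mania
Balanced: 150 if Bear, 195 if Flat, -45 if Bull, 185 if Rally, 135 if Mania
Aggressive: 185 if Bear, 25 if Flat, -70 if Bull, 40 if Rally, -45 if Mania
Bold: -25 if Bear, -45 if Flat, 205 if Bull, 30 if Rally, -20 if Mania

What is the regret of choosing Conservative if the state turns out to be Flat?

Best payoff under Flat is 195.
Regret = 195 − (-60) = 255.

255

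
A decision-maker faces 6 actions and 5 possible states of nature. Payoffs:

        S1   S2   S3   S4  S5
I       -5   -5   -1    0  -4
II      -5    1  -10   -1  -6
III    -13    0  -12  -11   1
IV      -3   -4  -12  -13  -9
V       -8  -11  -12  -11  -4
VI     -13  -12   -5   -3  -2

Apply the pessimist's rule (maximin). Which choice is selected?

Row minima: I=-5, II=-10, III=-13, IV=-13, V=-12, VI=-13
Best worst-case = -5 → I.

I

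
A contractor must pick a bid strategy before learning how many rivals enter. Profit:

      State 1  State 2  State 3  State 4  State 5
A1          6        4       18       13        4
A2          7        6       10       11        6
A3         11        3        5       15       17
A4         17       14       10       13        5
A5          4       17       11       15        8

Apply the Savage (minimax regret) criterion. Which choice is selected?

Column bests: State 1=17, State 2=17, State 3=18, State 4=15, State 5=17.
A1 regrets: 11, 13, 0, 2, 13 → max 13
A2 regrets: 10, 11, 8, 4, 11 → max 11
A3 regrets: 6, 14, 13, 0, 0 → max 14
A4 regrets: 0, 3, 8, 2, 12 → max 12
A5 regrets: 13, 0, 7, 0, 9 → max 13
Smallest max regret = 11 → A2.

A2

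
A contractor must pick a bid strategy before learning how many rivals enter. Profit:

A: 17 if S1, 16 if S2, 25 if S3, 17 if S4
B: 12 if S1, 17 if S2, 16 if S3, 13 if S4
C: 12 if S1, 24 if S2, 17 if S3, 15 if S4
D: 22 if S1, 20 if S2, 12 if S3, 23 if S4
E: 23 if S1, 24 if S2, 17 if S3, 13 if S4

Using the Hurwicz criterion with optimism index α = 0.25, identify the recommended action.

A

A: 0.25·25 + 0.75·16 = 18.25
B: 0.25·17 + 0.75·12 = 13.25
C: 0.25·24 + 0.75·12 = 15
D: 0.25·23 + 0.75·12 = 14.75
E: 0.25·24 + 0.75·13 = 15.75
Highest Hurwicz score = 18.25 → A.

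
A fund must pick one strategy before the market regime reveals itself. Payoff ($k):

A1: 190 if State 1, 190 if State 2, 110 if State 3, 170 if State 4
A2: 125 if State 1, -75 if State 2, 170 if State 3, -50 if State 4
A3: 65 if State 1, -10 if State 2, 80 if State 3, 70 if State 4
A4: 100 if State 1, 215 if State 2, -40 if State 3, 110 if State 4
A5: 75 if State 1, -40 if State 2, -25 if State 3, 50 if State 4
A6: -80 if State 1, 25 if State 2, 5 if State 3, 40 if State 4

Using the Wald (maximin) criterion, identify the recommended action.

A1

Row minima: A1=110, A2=-75, A3=-10, A4=-40, A5=-40, A6=-80
Best worst-case = 110 → A1.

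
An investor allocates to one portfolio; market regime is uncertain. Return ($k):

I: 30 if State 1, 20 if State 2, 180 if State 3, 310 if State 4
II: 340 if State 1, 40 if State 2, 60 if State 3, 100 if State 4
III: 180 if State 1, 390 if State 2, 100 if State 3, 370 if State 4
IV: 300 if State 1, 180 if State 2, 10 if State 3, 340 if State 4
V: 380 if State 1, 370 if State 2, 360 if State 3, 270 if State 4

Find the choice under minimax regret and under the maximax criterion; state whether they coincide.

minimax regret → V; maximax → III (disagree)

Column bests: State 1=380, State 2=390, State 3=360, State 4=370.
I regrets: 350, 370, 180, 60 → max 370
II regrets: 40, 350, 300, 270 → max 350
III regrets: 200, 0, 260, 0 → max 260
IV regrets: 80, 210, 350, 30 → max 350
V regrets: 0, 20, 0, 100 → max 100
Smallest max regret = 100 → V.
Row maxima: I=310, II=340, III=390, IV=340, V=380
Best best-case = 390 → III.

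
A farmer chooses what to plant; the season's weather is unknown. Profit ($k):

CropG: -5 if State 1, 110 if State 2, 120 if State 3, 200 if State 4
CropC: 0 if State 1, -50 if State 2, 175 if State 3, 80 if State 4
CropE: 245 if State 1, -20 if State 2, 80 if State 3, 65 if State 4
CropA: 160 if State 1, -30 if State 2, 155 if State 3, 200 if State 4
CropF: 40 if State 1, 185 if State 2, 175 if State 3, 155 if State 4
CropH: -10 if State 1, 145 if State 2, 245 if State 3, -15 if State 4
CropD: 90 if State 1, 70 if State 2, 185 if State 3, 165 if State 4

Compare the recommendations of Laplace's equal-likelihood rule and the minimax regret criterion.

Row averages: CropG=106.25, CropC=51.25, CropE=92.5, CropA=121.25, CropF=138.75, CropH=91.25, CropD=127.5
Highest average = 138.75 → CropF.
Column bests: State 1=245, State 2=185, State 3=245, State 4=200.
CropG regrets: 250, 75, 125, 0 → max 250
CropC regrets: 245, 235, 70, 120 → max 245
CropE regrets: 0, 205, 165, 135 → max 205
CropA regrets: 85, 215, 90, 0 → max 215
CropF regrets: 205, 0, 70, 45 → max 205
CropH regrets: 255, 40, 0, 215 → max 255
CropD regrets: 155, 115, 60, 35 → max 155
Smallest max regret = 155 → CropD.

laplace → CropF; minimax regret → CropD (disagree)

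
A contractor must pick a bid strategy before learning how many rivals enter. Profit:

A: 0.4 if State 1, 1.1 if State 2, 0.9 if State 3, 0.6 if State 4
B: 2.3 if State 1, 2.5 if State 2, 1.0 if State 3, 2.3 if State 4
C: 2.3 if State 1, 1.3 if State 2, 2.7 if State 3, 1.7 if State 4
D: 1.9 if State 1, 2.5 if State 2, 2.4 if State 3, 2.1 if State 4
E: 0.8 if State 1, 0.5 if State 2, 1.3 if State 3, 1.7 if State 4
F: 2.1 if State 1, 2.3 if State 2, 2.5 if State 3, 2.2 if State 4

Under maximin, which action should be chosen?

F

Row minima: A=0.4, B=1.0, C=1.3, D=1.9, E=0.5, F=2.1
Best worst-case = 2.1 → F.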